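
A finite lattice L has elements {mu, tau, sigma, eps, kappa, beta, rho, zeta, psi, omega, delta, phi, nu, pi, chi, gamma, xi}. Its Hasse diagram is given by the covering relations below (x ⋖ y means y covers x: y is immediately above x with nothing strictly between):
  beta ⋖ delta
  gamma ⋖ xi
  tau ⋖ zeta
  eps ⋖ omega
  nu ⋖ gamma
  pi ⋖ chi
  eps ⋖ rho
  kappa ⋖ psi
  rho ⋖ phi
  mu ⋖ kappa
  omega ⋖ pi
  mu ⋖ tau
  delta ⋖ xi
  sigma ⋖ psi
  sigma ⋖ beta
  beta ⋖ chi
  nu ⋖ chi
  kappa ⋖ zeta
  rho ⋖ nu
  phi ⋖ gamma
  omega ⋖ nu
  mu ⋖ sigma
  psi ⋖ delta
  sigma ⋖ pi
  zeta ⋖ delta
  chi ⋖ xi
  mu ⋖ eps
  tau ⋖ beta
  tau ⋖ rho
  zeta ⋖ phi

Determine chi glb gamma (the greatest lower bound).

nu

Common lower bounds of {chi, gamma}: eps, mu, nu, omega, rho, tau.
The greatest among these is nu.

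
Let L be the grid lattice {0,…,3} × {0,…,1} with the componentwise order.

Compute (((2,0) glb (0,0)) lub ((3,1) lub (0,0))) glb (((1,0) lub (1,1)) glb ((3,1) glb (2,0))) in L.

(1,0)

(2,0) ∧ (0,0) = (0,0)
(3,1) ∨ (0,0) = (3,1)
(0,0) ∨ (3,1) = (3,1)
(1,0) ∨ (1,1) = (1,1)
(3,1) ∧ (2,0) = (2,0)
(1,1) ∧ (2,0) = (1,0)
(3,1) ∧ (1,0) = (1,0)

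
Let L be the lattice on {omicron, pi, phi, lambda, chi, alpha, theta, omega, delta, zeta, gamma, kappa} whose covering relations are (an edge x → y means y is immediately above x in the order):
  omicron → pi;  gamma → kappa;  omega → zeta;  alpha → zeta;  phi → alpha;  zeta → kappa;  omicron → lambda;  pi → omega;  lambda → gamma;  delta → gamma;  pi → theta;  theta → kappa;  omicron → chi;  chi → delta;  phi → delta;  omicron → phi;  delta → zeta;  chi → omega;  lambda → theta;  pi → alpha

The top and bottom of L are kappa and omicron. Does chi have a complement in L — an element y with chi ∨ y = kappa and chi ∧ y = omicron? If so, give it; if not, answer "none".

Need y with chi ∨ y = kappa and chi ∧ y = omicron.
Checking each element gives: theta.

theta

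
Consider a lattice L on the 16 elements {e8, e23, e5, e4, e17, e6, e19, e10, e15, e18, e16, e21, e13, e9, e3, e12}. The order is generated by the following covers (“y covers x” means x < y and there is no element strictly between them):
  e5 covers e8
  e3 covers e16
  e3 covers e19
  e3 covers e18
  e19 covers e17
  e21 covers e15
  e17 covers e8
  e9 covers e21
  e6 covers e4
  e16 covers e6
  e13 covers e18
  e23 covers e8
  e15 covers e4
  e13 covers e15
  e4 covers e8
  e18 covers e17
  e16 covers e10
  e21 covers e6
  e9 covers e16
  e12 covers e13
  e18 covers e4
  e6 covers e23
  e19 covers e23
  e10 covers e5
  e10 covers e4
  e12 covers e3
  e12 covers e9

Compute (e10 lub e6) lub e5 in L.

e10 ∨ e6 = e16
e16 ∨ e5 = e16

e16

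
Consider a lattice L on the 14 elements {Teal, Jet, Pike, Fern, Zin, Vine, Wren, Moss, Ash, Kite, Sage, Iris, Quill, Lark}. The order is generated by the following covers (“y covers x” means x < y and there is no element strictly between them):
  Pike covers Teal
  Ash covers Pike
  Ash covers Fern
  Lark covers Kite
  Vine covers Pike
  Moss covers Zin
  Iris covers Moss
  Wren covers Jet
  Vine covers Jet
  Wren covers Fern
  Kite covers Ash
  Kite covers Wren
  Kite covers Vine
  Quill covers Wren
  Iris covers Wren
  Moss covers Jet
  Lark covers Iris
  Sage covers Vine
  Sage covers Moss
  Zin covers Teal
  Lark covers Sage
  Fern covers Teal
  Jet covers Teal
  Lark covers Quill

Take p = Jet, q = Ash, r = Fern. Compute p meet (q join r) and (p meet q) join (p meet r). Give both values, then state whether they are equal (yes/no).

Teal; Teal; yes

q join r = Ash, so p meet (q join r) = Jet meet Ash = Teal.
p meet q = Teal and p meet r = Teal, so (p meet q) join (p meet r) = Teal join Teal = Teal.
Equal: yes.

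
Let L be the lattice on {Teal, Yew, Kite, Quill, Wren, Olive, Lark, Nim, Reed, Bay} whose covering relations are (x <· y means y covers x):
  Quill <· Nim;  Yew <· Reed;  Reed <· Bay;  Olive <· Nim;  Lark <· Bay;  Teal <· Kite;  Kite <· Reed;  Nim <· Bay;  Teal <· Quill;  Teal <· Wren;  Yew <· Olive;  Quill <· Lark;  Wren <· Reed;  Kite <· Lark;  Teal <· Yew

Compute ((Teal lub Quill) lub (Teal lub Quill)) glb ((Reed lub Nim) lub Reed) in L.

Quill

Teal ∨ Quill = Quill
Teal ∨ Quill = Quill
Quill ∨ Quill = Quill
Reed ∨ Nim = Bay
Bay ∨ Reed = Bay
Quill ∧ Bay = Quill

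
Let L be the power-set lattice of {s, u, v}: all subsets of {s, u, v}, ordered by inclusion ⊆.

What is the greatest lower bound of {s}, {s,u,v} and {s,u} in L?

Common lower bounds of {{s}, {s,u,v}, {s,u}}: {s}, ∅.
The greatest among these is {s}.

{s}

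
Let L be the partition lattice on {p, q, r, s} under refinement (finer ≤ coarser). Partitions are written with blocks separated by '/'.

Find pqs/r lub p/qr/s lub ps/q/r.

pqrs

The join of pqs/r, p/qr/s, ps/q/r merges any blocks that overlap across the partitions, giving pqrs.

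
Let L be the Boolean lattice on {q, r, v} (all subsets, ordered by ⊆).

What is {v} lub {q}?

{q,v}

Under ⊆, join is union: {v} ∪ {q} = {q,v}.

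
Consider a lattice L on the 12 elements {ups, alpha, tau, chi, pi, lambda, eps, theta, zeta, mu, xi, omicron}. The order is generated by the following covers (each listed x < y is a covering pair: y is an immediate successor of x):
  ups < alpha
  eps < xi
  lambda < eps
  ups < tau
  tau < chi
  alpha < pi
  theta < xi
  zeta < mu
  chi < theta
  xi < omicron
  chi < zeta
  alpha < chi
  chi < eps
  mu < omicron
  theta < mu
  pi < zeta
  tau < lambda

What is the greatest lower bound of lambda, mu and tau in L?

tau

Common lower bounds of {lambda, mu, tau}: tau, ups.
The greatest among these is tau.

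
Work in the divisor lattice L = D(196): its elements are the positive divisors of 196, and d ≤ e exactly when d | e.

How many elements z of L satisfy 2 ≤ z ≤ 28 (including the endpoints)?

The interval [2, 28] = {14, 2, 28, 4}, which has 4 elements.

4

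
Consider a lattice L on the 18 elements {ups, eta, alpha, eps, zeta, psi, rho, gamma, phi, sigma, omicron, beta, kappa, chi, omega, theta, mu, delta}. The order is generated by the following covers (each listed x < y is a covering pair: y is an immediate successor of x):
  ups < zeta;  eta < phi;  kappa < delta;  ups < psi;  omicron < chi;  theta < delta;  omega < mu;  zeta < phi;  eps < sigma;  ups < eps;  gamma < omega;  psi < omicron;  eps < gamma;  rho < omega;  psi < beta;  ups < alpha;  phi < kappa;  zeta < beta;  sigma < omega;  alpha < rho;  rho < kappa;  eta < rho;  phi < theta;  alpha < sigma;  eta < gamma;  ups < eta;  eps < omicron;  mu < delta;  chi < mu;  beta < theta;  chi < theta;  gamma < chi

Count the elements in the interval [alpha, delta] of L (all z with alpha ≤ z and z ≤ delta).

7

The interval [alpha, delta] = {alpha, delta, kappa, mu, omega, rho, sigma}, which has 7 elements.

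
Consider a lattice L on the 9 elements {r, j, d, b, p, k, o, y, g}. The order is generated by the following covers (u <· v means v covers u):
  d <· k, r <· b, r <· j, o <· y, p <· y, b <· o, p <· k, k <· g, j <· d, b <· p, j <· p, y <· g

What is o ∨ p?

Common upper bounds of {o, p}: g, y.
The least among these is y.

y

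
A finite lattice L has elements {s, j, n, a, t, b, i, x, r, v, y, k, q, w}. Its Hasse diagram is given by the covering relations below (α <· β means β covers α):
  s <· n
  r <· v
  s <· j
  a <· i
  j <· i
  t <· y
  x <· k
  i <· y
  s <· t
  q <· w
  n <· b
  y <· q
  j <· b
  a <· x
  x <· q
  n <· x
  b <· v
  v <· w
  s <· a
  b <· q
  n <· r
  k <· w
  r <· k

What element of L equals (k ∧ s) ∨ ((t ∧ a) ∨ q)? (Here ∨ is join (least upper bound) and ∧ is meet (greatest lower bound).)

k ∧ s = s
t ∧ a = s
s ∨ q = q
s ∨ q = q

q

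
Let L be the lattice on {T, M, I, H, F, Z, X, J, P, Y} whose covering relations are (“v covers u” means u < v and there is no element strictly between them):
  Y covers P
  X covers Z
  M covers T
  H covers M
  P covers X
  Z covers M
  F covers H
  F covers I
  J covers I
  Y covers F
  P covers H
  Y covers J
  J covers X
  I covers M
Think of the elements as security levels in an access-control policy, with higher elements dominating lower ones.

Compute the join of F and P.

Y

Common upper bounds of {F, P}: Y.
The least among these is Y.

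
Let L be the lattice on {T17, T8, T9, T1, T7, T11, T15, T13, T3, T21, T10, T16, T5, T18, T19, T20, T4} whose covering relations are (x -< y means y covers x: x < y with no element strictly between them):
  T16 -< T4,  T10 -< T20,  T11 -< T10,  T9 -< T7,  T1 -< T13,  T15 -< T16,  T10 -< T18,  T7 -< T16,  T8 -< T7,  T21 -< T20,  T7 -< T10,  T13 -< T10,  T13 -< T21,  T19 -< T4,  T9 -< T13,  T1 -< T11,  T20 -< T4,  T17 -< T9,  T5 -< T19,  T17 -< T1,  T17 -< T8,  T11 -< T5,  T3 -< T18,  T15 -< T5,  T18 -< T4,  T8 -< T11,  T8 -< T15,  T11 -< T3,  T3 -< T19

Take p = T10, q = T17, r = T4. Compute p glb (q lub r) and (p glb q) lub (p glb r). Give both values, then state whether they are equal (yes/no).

T10; T10; yes

q lub r = T4, so p glb (q lub r) = T10 glb T4 = T10.
p glb q = T17 and p glb r = T10, so (p glb q) lub (p glb r) = T17 lub T10 = T10.
Equal: yes.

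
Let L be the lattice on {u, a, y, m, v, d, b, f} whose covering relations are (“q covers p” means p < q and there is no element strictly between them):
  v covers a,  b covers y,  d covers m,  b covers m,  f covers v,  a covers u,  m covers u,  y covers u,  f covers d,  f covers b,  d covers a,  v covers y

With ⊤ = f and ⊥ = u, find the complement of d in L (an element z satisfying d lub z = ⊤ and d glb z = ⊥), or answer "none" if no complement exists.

Need z with d ∨ z = f and d ∧ z = u.
Checking each element gives: y.

y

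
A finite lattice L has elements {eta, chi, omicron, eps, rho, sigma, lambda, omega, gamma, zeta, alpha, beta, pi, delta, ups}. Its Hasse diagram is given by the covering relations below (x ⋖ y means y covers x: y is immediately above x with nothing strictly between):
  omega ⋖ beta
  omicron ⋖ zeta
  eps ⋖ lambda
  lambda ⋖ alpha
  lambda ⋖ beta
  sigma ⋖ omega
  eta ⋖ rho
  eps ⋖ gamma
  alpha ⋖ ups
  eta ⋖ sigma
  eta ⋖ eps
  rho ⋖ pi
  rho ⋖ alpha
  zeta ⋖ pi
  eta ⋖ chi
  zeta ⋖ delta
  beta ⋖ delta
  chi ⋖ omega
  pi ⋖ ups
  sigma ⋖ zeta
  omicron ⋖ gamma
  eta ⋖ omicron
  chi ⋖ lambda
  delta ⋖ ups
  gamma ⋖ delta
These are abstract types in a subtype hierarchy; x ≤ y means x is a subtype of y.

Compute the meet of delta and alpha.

Common lower bounds of {delta, alpha}: chi, eps, eta, lambda.
The greatest among these is lambda.

lambda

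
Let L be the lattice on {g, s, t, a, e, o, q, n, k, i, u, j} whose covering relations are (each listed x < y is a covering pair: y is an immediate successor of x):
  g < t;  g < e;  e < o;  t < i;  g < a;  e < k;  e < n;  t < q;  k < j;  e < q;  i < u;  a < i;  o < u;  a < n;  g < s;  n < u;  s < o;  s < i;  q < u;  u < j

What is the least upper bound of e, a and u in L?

u

Common upper bounds of {e, a, u}: j, u.
The least among these is u.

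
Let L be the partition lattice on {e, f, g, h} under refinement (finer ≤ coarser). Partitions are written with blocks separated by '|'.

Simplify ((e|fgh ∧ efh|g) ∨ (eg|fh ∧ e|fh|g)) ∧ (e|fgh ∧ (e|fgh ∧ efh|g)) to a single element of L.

e|fh|g

e|fgh ∧ efh|g = e|fh|g
eg|fh ∧ e|fh|g = e|fh|g
e|fh|g ∨ e|fh|g = e|fh|g
e|fgh ∧ efh|g = e|fh|g
e|fgh ∧ e|fh|g = e|fh|g
e|fh|g ∧ e|fh|g = e|fh|g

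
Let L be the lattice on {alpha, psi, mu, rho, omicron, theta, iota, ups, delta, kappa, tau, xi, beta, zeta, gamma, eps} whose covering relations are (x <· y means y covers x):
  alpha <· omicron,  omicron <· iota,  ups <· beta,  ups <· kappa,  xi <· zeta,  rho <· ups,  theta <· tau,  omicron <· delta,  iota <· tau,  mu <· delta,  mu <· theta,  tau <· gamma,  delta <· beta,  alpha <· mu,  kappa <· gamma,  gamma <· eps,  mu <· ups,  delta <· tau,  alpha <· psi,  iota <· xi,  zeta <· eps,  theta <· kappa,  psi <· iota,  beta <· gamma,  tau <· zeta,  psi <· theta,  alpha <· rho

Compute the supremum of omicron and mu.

Common upper bounds of {omicron, mu}: beta, delta, eps, gamma, tau, zeta.
The least among these is delta.

delta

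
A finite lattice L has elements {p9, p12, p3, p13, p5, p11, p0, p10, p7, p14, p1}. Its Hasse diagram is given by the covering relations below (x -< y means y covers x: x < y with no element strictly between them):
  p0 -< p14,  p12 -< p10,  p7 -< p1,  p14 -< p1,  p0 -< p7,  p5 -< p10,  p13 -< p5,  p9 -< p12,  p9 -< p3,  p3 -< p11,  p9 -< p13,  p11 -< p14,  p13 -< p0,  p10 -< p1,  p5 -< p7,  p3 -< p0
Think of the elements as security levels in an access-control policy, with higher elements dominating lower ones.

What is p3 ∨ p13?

Common upper bounds of {p3, p13}: p0, p1, p14, p7.
The least among these is p0.

p0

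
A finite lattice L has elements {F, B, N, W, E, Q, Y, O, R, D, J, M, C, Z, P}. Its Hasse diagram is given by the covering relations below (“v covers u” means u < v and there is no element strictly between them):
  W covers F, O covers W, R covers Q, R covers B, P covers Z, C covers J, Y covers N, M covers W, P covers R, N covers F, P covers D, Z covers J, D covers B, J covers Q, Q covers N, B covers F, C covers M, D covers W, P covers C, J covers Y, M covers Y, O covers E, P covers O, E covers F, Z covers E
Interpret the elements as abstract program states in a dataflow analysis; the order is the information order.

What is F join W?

Common upper bounds of {F, W}: C, D, M, O, P, W.
The least among these is W.

W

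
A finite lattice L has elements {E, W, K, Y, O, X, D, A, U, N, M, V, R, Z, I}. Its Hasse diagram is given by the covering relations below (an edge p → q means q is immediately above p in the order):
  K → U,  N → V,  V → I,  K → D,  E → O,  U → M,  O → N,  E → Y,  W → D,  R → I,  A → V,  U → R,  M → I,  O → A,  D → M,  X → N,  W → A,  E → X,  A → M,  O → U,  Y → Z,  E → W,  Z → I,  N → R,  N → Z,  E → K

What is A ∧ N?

O

Common lower bounds of {A, N}: E, O.
The greatest among these is O.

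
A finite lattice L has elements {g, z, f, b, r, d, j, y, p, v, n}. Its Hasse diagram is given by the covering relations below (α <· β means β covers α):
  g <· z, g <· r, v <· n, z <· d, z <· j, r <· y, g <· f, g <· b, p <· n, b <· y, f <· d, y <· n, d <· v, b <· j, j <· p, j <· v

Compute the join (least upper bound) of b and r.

y

Common upper bounds of {b, r}: n, y.
The least among these is y.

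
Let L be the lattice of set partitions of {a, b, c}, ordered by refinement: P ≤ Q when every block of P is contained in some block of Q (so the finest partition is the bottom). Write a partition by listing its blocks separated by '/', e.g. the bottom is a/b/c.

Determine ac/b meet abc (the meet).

ac/b

The meet (common refinement) of ac/b and abc intersects blocks pairwise, giving ac/b.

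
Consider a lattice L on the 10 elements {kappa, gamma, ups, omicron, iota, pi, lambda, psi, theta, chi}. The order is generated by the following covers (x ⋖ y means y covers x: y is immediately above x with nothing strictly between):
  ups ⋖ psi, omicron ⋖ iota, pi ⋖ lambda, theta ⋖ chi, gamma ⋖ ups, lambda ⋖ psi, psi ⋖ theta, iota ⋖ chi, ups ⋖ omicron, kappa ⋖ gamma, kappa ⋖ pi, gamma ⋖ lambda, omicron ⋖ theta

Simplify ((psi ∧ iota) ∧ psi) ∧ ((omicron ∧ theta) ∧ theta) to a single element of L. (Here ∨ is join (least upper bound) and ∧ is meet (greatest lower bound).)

psi ∧ iota = ups
ups ∧ psi = ups
omicron ∧ theta = omicron
omicron ∧ theta = omicron
ups ∧ omicron = ups

ups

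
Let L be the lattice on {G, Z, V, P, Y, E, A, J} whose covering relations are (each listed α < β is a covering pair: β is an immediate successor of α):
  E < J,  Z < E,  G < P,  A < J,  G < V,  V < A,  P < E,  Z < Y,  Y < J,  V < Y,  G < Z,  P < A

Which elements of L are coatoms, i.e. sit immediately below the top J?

A, E, Y

The coatoms are exactly the elements covered by J: A, E, Y.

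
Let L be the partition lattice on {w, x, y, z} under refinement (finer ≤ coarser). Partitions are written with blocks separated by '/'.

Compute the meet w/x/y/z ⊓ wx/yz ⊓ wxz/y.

w/x/y/z

The meet (common refinement) of w/x/y/z, wx/yz, wxz/y intersects blocks pairwise, giving w/x/y/z.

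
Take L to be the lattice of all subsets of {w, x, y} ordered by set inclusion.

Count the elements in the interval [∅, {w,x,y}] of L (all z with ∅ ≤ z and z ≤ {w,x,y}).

The interval [∅, {w,x,y}] = {{w,x,y}, {w,x}, {w,y}, {w}, {x,y}, {x}, {y}, ∅}, which has 8 elements.

8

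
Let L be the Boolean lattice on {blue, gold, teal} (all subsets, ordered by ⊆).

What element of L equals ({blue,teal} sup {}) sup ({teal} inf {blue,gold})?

{blue,teal}

{blue,teal} ∨ {} = {blue,teal}
{teal} ∧ {blue,gold} = {}
{blue,teal} ∨ {} = {blue,teal}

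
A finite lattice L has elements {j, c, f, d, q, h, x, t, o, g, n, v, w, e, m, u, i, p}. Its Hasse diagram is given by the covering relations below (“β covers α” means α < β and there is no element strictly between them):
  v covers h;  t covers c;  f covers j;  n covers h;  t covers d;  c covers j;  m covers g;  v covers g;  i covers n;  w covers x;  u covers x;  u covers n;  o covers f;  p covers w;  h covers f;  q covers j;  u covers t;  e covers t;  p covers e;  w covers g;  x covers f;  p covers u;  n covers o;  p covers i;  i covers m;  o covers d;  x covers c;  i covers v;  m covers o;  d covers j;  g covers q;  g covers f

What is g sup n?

Common upper bounds of {g, n}: i, p.
The least among these is i.

i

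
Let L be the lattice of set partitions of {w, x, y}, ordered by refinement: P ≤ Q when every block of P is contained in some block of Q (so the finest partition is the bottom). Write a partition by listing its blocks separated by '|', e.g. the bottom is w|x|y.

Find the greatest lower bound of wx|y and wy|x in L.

w|x|y

Common lower bounds of {wx|y, wy|x}: w|x|y.
The greatest among these is w|x|y.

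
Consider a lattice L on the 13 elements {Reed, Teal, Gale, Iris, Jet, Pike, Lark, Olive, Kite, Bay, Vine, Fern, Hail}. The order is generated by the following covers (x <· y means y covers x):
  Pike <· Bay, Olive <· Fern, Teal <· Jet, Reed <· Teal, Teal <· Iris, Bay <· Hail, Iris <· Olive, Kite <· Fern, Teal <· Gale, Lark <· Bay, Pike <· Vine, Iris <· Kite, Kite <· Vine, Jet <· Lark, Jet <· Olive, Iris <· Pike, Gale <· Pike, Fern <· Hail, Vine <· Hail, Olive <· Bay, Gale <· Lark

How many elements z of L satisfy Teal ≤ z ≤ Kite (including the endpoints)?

The interval [Teal, Kite] = {Iris, Kite, Teal}, which has 3 elements.

3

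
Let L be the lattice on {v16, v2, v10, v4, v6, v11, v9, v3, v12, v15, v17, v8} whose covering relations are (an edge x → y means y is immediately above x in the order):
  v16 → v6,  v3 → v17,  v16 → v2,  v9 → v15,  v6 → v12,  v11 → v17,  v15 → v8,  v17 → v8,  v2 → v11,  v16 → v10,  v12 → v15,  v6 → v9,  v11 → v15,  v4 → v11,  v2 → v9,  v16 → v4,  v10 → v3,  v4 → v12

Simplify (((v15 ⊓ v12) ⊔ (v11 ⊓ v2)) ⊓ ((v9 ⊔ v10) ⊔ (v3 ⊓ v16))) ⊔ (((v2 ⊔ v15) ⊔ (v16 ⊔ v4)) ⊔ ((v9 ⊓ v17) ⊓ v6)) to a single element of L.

v15

v15 ∧ v12 = v12
v11 ∧ v2 = v2
v12 ∨ v2 = v15
v9 ∨ v10 = v8
v3 ∧ v16 = v16
v8 ∨ v16 = v8
v15 ∧ v8 = v15
v2 ∨ v15 = v15
v16 ∨ v4 = v4
v15 ∨ v4 = v15
v9 ∧ v17 = v2
v2 ∧ v6 = v16
v15 ∨ v16 = v15
v15 ∨ v15 = v15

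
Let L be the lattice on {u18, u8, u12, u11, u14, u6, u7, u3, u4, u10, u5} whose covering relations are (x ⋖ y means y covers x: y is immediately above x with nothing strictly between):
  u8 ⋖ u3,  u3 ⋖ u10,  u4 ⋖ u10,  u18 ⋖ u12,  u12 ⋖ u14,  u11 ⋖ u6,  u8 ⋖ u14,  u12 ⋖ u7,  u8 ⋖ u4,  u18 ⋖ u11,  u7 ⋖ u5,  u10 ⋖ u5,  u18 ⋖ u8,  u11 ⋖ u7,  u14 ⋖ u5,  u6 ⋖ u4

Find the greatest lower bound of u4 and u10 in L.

u4

Common lower bounds of {u4, u10}: u11, u18, u4, u6, u8.
The greatest among these is u4.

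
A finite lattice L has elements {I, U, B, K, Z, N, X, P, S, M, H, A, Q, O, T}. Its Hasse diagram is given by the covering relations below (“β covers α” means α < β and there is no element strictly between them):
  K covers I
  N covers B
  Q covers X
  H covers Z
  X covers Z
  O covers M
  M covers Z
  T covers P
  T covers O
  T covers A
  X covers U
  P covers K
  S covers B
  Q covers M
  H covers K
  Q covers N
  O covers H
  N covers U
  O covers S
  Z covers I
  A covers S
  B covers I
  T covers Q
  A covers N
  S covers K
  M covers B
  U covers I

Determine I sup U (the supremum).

U

Common upper bounds of {I, U}: A, N, Q, T, U, X.
The least among these is U.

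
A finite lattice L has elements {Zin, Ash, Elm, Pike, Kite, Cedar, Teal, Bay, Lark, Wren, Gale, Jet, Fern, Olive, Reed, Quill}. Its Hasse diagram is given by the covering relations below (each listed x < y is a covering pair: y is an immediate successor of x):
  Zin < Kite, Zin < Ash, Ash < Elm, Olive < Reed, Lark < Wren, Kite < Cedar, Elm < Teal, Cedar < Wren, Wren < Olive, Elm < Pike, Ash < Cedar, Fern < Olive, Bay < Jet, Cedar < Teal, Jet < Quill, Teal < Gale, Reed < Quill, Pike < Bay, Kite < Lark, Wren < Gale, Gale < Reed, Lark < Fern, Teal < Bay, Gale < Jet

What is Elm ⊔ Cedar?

Teal

Common upper bounds of {Elm, Cedar}: Bay, Gale, Jet, Quill, Reed, Teal.
The least among these is Teal.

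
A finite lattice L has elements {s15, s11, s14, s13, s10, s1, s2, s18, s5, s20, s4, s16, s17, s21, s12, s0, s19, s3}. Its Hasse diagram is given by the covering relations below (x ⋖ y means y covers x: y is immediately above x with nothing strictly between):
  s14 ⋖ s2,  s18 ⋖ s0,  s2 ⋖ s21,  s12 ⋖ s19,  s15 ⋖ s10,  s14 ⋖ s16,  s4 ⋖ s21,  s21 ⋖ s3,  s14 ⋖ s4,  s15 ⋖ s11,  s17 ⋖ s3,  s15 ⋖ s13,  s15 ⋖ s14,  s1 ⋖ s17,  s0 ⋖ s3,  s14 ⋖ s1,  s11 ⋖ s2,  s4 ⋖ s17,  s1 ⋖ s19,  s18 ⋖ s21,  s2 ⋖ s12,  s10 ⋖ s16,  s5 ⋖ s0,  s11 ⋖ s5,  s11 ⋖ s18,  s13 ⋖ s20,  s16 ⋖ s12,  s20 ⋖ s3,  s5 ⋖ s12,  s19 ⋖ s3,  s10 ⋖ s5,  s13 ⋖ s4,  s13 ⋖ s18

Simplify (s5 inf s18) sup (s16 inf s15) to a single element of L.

s5 ∧ s18 = s11
s16 ∧ s15 = s15
s11 ∨ s15 = s11

s11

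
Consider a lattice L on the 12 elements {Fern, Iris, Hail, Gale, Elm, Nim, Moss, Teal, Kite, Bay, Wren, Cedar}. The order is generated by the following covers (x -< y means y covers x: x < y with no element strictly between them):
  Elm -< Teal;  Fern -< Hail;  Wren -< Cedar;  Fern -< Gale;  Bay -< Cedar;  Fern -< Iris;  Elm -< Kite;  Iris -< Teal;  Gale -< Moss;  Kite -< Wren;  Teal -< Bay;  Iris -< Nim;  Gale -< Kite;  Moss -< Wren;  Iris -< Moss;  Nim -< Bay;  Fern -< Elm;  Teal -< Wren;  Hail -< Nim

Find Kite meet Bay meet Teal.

Common lower bounds of {Kite, Bay, Teal}: Elm, Fern.
The greatest among these is Elm.

Elm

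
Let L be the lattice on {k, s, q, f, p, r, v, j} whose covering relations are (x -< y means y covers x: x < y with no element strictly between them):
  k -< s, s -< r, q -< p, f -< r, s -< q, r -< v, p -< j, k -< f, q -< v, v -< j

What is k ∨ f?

Common upper bounds of {k, f}: f, j, r, v.
The least among these is f.

f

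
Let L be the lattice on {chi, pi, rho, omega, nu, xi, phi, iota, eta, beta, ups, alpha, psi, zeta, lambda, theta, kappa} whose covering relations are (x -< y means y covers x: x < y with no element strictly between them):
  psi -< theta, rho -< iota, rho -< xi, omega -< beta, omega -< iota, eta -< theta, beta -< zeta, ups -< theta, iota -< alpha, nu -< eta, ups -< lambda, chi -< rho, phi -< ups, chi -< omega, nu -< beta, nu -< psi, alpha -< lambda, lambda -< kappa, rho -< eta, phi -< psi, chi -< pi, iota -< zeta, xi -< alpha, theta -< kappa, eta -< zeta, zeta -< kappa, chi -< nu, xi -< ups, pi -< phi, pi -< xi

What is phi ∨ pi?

Common upper bounds of {phi, pi}: kappa, lambda, phi, psi, theta, ups.
The least among these is phi.

phi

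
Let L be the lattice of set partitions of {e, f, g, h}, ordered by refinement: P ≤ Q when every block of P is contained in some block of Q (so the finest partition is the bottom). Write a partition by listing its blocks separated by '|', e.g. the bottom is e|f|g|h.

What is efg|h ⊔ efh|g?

efgh

The join of efg|h and efh|g merges any blocks that overlap across the partitions, giving efgh.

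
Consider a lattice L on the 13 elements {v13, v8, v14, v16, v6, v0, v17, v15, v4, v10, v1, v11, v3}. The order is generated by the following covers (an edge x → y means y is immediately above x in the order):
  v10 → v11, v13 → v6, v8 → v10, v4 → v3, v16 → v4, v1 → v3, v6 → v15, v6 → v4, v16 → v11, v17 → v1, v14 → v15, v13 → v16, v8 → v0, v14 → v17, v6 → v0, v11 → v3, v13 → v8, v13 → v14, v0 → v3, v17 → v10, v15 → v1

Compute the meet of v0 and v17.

v13

Common lower bounds of {v0, v17}: v13.
The greatest among these is v13.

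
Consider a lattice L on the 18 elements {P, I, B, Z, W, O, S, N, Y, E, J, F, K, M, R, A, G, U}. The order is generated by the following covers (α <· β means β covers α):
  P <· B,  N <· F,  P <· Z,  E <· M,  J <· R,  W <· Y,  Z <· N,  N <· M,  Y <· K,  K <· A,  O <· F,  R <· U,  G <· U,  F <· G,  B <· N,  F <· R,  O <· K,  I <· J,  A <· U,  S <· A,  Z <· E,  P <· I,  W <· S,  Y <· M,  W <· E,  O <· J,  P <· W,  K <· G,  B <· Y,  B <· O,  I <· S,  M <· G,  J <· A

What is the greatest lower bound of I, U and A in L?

Common lower bounds of {I, U, A}: I, P.
The greatest among these is I.

I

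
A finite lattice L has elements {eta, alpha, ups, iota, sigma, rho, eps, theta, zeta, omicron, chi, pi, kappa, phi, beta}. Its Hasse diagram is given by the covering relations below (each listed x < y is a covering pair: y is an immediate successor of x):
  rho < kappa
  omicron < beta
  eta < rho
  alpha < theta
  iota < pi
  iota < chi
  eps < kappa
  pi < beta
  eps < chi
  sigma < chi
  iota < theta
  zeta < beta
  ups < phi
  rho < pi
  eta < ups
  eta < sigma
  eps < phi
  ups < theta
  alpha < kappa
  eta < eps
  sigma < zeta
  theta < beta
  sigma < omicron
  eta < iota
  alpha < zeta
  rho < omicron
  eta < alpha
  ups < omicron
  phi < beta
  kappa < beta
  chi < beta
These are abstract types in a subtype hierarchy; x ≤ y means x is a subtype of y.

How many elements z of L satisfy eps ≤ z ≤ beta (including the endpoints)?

The interval [eps, beta] = {beta, chi, eps, kappa, phi}, which has 5 elements.

5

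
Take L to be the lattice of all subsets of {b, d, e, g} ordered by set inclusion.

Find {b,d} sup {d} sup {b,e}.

{b,d,e}

Under ⊆, join is union: {b,d} ∪ {d} ∪ {b,e} = {b,d,e}.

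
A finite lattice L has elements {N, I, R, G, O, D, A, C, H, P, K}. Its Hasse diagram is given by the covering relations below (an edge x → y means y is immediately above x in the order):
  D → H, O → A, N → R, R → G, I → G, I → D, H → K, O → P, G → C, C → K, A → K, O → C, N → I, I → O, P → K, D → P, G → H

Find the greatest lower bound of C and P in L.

O

Common lower bounds of {C, P}: I, N, O.
The greatest among these is O.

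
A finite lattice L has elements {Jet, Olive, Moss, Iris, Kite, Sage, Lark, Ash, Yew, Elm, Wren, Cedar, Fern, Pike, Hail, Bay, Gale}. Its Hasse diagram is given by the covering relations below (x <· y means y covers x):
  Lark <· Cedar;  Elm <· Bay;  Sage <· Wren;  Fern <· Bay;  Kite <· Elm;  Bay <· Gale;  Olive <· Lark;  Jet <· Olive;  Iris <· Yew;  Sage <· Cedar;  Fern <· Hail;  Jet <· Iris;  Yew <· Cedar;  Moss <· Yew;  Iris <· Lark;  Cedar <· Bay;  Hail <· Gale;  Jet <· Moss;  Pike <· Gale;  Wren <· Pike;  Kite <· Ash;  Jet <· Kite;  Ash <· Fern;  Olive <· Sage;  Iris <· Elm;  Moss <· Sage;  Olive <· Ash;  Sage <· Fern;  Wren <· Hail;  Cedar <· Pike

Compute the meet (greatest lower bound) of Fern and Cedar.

Common lower bounds of {Fern, Cedar}: Jet, Moss, Olive, Sage.
The greatest among these is Sage.

Sage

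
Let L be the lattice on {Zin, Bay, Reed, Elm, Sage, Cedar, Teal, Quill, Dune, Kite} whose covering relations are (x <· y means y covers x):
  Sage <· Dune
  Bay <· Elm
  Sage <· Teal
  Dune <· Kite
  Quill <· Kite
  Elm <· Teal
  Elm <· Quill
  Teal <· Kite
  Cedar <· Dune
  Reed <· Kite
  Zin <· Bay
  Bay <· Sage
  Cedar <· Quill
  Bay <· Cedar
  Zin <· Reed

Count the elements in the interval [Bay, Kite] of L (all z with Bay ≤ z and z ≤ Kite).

The interval [Bay, Kite] = {Bay, Cedar, Dune, Elm, Kite, Quill, Sage, Teal}, which has 8 elements.

8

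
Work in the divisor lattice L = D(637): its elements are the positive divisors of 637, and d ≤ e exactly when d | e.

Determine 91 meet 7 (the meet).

In the divisibility order, the meet is the greatest common divisor: gcd(91, 7) = 7.

7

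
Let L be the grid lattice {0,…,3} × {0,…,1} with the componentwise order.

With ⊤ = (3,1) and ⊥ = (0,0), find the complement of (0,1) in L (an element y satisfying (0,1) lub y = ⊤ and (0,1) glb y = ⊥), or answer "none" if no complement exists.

(3,0)

Need y with (0,1) ∨ y = (3,1) and (0,1) ∧ y = (0,0).
Checking each element gives: (3,0).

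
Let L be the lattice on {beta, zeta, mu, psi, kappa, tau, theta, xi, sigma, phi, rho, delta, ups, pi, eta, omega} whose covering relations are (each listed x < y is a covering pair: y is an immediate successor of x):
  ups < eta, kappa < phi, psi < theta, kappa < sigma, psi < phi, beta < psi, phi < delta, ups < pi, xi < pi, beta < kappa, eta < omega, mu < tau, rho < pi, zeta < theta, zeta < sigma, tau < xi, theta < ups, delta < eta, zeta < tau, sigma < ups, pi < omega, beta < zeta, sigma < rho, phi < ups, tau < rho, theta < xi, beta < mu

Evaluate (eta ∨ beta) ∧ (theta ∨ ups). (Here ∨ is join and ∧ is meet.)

ups

eta ∨ beta = eta
theta ∨ ups = ups
eta ∧ ups = ups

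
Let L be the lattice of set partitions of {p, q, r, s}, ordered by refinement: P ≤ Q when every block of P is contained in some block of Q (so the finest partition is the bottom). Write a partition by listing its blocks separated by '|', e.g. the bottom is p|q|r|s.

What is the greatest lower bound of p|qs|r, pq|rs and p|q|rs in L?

Common lower bounds of {p|qs|r, pq|rs, p|q|rs}: p|q|r|s.
The greatest among these is p|q|r|s.

p|q|r|s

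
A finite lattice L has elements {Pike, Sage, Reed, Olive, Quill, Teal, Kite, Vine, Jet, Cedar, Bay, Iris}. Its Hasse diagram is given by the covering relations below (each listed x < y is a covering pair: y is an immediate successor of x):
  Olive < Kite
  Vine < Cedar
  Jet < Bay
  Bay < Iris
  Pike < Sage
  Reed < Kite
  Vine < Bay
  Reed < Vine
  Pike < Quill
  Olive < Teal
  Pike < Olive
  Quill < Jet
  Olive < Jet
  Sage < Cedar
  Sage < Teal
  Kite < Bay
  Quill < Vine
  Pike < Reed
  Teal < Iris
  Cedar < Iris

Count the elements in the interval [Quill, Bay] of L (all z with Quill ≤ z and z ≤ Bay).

4

The interval [Quill, Bay] = {Bay, Jet, Quill, Vine}, which has 4 elements.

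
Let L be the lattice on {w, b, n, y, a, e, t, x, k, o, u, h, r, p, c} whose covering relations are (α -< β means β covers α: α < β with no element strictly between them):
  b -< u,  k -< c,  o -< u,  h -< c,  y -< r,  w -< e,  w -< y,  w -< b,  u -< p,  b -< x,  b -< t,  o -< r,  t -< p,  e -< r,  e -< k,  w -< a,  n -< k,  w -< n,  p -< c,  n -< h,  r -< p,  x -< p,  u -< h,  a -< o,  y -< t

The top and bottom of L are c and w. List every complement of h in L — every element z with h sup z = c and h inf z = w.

Need z with h ∨ z = c and h ∧ z = w.
Checking each element gives: e, y.

e, y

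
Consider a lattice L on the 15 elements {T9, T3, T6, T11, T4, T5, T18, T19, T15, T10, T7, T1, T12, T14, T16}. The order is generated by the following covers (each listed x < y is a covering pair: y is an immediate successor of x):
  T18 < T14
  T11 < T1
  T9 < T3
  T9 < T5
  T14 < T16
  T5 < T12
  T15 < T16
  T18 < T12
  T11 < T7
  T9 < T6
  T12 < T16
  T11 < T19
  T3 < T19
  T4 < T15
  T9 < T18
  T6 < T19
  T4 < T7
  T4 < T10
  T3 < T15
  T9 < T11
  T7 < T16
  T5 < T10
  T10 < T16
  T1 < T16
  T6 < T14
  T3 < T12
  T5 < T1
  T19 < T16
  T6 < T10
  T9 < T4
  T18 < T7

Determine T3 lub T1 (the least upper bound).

T16

Common upper bounds of {T3, T1}: T16.
The least among these is T16.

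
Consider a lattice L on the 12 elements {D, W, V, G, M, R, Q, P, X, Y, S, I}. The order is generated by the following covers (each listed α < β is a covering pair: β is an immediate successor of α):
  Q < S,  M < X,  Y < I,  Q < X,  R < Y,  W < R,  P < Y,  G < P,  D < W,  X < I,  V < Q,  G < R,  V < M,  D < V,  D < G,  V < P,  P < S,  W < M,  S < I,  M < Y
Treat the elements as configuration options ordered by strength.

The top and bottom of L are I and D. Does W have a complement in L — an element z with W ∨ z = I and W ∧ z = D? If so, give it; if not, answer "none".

S

Need z with W ∨ z = I and W ∧ z = D.
Checking each element gives: S.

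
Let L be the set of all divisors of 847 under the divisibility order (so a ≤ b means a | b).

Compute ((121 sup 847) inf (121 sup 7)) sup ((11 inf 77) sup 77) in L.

847

121 ∨ 847 = 847
121 ∨ 7 = 847
847 ∧ 847 = 847
11 ∧ 77 = 11
11 ∨ 77 = 77
847 ∨ 77 = 847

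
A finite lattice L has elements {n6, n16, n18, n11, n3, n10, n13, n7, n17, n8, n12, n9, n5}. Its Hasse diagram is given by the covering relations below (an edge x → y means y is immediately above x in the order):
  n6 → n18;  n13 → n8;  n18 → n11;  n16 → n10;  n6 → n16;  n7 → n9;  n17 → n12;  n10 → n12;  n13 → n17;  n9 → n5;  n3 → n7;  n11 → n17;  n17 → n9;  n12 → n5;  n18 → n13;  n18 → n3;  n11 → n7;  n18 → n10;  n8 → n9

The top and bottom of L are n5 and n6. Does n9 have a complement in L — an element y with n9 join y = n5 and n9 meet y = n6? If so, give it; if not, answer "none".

n16

Need y with n9 ∨ y = n5 and n9 ∧ y = n6.
Checking each element gives: n16.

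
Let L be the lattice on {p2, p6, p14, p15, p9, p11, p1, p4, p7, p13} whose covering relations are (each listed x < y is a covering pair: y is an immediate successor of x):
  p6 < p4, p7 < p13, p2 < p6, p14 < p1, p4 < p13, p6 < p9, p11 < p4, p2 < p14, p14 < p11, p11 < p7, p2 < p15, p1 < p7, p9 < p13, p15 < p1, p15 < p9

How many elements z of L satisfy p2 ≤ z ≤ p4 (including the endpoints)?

5

The interval [p2, p4] = {p11, p14, p2, p4, p6}, which has 5 elements.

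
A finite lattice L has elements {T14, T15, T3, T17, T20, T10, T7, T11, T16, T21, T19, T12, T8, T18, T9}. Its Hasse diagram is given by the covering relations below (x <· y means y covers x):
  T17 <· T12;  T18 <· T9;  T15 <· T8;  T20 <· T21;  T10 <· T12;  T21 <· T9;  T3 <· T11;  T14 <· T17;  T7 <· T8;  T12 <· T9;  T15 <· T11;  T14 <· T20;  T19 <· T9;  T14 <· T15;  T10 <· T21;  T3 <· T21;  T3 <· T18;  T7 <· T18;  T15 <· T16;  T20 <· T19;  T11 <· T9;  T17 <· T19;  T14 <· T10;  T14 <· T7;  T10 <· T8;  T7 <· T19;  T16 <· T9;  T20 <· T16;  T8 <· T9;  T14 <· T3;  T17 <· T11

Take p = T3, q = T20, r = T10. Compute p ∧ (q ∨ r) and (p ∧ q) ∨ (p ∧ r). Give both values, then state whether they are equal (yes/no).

T3; T14; no

q ∨ r = T21, so p ∧ (q ∨ r) = T3 ∧ T21 = T3.
p ∧ q = T14 and p ∧ r = T14, so (p ∧ q) ∨ (p ∧ r) = T14 ∨ T14 = T14.
Equal: no.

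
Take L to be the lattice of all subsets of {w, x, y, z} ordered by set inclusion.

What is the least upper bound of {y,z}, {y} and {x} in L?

{x,y,z}

Common upper bounds of {{y,z}, {y}, {x}}: {w,x,y,z}, {x,y,z}.
The least among these is {x,y,z}.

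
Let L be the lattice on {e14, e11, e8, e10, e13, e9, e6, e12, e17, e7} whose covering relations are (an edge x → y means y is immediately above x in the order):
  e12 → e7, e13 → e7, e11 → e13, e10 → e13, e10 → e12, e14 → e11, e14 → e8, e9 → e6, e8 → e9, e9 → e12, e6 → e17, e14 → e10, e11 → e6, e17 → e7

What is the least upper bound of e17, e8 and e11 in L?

Common upper bounds of {e17, e8, e11}: e17, e7.
The least among these is e17.

e17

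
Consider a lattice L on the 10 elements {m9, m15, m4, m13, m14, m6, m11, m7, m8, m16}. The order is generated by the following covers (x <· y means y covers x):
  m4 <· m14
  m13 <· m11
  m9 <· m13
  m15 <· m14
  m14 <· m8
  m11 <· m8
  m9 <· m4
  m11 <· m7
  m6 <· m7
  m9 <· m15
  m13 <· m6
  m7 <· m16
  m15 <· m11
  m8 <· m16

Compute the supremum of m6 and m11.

Common upper bounds of {m6, m11}: m16, m7.
The least among these is m7.

m7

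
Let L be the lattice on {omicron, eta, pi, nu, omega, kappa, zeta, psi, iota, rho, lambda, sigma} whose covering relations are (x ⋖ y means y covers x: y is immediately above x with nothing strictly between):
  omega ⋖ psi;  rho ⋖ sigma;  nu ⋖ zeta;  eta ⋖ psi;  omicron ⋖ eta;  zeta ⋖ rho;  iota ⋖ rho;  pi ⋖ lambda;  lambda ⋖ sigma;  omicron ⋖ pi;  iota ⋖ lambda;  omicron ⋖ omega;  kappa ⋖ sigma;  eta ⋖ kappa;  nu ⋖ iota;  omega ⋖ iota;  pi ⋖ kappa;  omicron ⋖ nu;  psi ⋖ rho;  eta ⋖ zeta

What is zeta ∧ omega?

Common lower bounds of {zeta, omega}: omicron.
The greatest among these is omicron.

omicron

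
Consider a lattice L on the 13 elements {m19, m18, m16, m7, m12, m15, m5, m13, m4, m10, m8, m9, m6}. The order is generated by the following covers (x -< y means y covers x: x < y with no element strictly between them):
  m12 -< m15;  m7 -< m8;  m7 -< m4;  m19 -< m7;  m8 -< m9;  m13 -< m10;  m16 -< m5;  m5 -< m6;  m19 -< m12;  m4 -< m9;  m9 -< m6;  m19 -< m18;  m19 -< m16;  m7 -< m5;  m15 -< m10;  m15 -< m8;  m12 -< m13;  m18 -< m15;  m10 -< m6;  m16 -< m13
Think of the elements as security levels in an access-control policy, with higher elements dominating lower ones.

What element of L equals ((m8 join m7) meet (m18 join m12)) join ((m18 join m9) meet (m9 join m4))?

m9

m8 ∨ m7 = m8
m18 ∨ m12 = m15
m8 ∧ m15 = m15
m18 ∨ m9 = m9
m9 ∨ m4 = m9
m9 ∧ m9 = m9
m15 ∨ m9 = m9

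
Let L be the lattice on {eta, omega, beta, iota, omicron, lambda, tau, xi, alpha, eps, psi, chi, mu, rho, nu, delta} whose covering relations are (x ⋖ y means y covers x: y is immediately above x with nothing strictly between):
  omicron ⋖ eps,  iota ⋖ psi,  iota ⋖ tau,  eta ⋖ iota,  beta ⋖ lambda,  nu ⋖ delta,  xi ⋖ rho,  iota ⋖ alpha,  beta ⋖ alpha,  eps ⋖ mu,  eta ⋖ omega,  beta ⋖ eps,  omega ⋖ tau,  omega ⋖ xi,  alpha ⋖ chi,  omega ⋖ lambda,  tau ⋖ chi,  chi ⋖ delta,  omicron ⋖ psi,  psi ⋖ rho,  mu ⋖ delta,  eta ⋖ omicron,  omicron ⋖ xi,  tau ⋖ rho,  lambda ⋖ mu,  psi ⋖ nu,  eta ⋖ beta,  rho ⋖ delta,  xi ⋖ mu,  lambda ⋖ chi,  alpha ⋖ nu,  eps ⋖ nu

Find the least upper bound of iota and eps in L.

nu

Common upper bounds of {iota, eps}: delta, nu.
The least among these is nu.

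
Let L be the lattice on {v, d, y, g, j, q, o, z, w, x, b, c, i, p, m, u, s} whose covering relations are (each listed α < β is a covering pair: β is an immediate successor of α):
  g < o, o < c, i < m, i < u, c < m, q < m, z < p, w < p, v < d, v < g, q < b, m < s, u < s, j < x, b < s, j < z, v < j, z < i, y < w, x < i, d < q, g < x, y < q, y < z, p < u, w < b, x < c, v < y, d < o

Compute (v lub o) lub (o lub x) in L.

v ∨ o = o
o ∨ x = c
o ∨ c = c

c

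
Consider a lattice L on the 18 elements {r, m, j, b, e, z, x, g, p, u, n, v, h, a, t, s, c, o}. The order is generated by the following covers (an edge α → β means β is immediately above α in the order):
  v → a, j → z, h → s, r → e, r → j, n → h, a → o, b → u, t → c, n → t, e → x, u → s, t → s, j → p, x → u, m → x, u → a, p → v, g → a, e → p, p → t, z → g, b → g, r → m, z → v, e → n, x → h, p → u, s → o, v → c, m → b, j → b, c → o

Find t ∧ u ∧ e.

e

Common lower bounds of {t, u, e}: e, r.
The greatest among these is e.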